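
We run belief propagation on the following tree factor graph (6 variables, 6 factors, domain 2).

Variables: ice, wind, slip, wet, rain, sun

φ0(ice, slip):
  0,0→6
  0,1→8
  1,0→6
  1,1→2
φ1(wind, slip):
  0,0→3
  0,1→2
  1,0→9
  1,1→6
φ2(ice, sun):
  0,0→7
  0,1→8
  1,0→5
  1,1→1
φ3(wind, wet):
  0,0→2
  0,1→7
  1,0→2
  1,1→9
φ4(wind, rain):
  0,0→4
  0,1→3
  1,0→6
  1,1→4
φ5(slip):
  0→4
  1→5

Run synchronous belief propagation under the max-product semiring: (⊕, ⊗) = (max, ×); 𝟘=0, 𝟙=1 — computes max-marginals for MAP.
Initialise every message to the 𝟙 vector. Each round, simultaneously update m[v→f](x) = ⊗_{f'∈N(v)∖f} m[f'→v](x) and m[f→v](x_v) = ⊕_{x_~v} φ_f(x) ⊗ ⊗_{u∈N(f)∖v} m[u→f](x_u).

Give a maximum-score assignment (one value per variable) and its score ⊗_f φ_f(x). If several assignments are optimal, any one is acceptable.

assignment: (ice=0, wind=1, slip=1, wet=1, rain=0, sun=1); score = 103680

init: all messages = 𝟙 over 2 values
r1 m[φ0→ice] = [8, 6]
r1 m[φ0→slip] = [6, 8]
r1 m[φ1→wind] = [3, 9]
r1 m[φ1→slip] = [9, 6]
r1 m[φ2→ice] = [8, 5]
r1 m[φ2→sun] = [7, 8]
r1 m[φ3→wind] = [7, 9]
r1 m[φ3→wet] = [2, 9]
r1 m[φ4→wind] = [4, 6]
r1 m[φ4→rain] = [6, 4]
r1 m[φ5→slip] = [4, 5]
r1 m[ice→φ0] = [1, 1]
r1 m[ice→φ2] = [1, 1]
r1 m[wind→φ1] = [1, 1]
r1 m[wind→φ3] = [1, 1]
r1 m[wind→φ4] = [1, 1]
r1 m[slip→φ0] = [1, 1]
r1 m[slip→φ1] = [1, 1]
r1 m[slip→φ5] = [1, 1]
r1 m[wet→φ3] = [1, 1]
r1 m[rain→φ4] = [1, 1]
r1 m[sun→φ2] = [1, 1]
r2 m[φ0→ice] = [8, 6]
r2 m[φ0→slip] = [6, 8]
r2 m[φ1→wind] = [3, 9]
r2 m[φ1→slip] = [9, 6]
r2 m[φ2→ice] = [8, 5]
r2 m[φ2→sun] = [7, 8]
r2 m[φ3→wind] = [7, 9]
r2 m[φ3→wet] = [2, 9]
r2 m[φ4→wind] = [4, 6]
r2 m[φ4→rain] = [6, 4]
r2 m[φ5→slip] = [4, 5]
r2 m[ice→φ0] = [8, 5]
r2 m[ice→φ2] = [8, 6]
r2 m[wind→φ1] = [28, 54]
r2 m[wind→φ3] = [12, 54]
r2 m[wind→φ4] = [21, 81]
r2 m[slip→φ0] = [36, 30]
r2 m[slip→φ1] = [24, 40]
r2 m[slip→φ5] = [54, 48]
r2 m[wet→φ3] = [1, 1]
r2 m[rain→φ4] = [1, 1]
r2 m[sun→φ2] = [1, 1]
r3 m[φ0→ice] = [240, 216]
r3 m[φ0→slip] = [48, 64]
r3 m[φ1→wind] = [80, 240]
r3 m[φ1→slip] = [486, 324]
r3 m[φ2→ice] = [8, 5]
r3 m[φ2→sun] = [56, 64]
r3 m[φ3→wind] = [7, 9]
r3 m[φ3→wet] = [108, 486]
r3 m[φ4→wind] = [4, 6]
r3 m[φ4→rain] = [486, 324]
r3 m[φ5→slip] = [4, 5]
r3 m[ice→φ0] = [8, 5]
r3 m[ice→φ2] = [8, 6]
r3 m[wind→φ1] = [28, 54]
r3 m[wind→φ3] = [12, 54]
r3 m[wind→φ4] = [21, 81]
r3 m[slip→φ0] = [36, 30]
r3 m[slip→φ1] = [24, 40]
r3 m[slip→φ5] = [54, 48]
r3 m[wet→φ3] = [1, 1]
r3 m[rain→φ4] = [1, 1]
r3 m[sun→φ2] = [1, 1]
r4 m[φ0→ice] = [240, 216]
r4 m[φ0→slip] = [48, 64]
r4 m[φ1→wind] = [80, 240]
r4 m[φ1→slip] = [486, 324]
r4 m[φ2→ice] = [8, 5]
r4 m[φ2→sun] = [56, 64]
r4 m[φ3→wind] = [7, 9]
r4 m[φ3→wet] = [108, 486]
r4 m[φ4→wind] = [4, 6]
r4 m[φ4→rain] = [486, 324]
r4 m[φ5→slip] = [4, 5]
r4 m[ice→φ0] = [8, 5]
r4 m[ice→φ2] = [240, 216]
r4 m[wind→φ1] = [28, 54]
r4 m[wind→φ3] = [320, 1440]
r4 m[wind→φ4] = [560, 2160]
r4 m[slip→φ0] = [1944, 1620]
r4 m[slip→φ1] = [192, 320]
r4 m[slip→φ5] = [23328, 20736]
r4 m[wet→φ3] = [1, 1]
r4 m[rain→φ4] = [1, 1]
r4 m[sun→φ2] = [1, 1]
r5 m[φ0→ice] = [12960, 11664]
r5 m[φ0→slip] = [48, 64]
r5 m[φ1→wind] = [640, 1920]
r5 m[φ1→slip] = [486, 324]
r5 m[φ2→ice] = [8, 5]
r5 m[φ2→sun] = [1680, 1920]
r5 m[φ3→wind] = [7, 9]
r5 m[φ3→wet] = [2880, 12960]
r5 m[φ4→wind] = [4, 6]
r5 m[φ4→rain] = [12960, 8640]
r5 m[φ5→slip] = [4, 5]
r5 m[ice→φ0] = [8, 5]
r5 m[ice→φ2] = [240, 216]
r5 m[wind→φ1] = [28, 54]
r5 m[wind→φ3] = [320, 1440]
r5 m[wind→φ4] = [560, 2160]
r5 m[slip→φ0] = [1944, 1620]
r5 m[slip→φ1] = [192, 320]
r5 m[slip→φ5] = [23328, 20736]
r5 m[wet→φ3] = [1, 1]
r5 m[rain→φ4] = [1, 1]
r5 m[sun→φ2] = [1, 1]
r6 m[φ0→ice] = [12960, 11664]
r6 m[φ0→slip] = [48, 64]
r6 m[φ1→wind] = [640, 1920]
r6 m[φ1→slip] = [486, 324]
r6 m[φ2→ice] = [8, 5]
r6 m[φ2→sun] = [1680, 1920]
r6 m[φ3→wind] = [7, 9]
r6 m[φ3→wet] = [2880, 12960]
r6 m[φ4→wind] = [4, 6]
r6 m[φ4→rain] = [12960, 8640]
r6 m[φ5→slip] = [4, 5]
r6 m[ice→φ0] = [8, 5]
r6 m[ice→φ2] = [12960, 11664]
r6 m[wind→φ1] = [28, 54]
r6 m[wind→φ3] = [2560, 11520]
r6 m[wind→φ4] = [4480, 17280]
r6 m[slip→φ0] = [1944, 1620]
r6 m[slip→φ1] = [192, 320]
r6 m[slip→φ5] = [23328, 20736]
r6 m[wet→φ3] = [1, 1]
r6 m[rain→φ4] = [1, 1]
r6 m[sun→φ2] = [1, 1]
r7 m[φ0→ice] = [12960, 11664]
r7 m[φ0→slip] = [48, 64]
r7 m[φ1→wind] = [640, 1920]
r7 m[φ1→slip] = [486, 324]
r7 m[φ2→ice] = [8, 5]
r7 m[φ2→sun] = [90720, 103680]
r7 m[φ3→wind] = [7, 9]
r7 m[φ3→wet] = [23040, 103680]
r7 m[φ4→wind] = [4, 6]
r7 m[φ4→rain] = [103680, 69120]
r7 m[φ5→slip] = [4, 5]
r7 m[ice→φ0] = [8, 5]
r7 m[ice→φ2] = [12960, 11664]
r7 m[wind→φ1] = [28, 54]
r7 m[wind→φ3] = [2560, 11520]
r7 m[wind→φ4] = [4480, 17280]
r7 m[slip→φ0] = [1944, 1620]
r7 m[slip→φ1] = [192, 320]
r7 m[slip→φ5] = [23328, 20736]
r7 m[wet→φ3] = [1, 1]
r7 m[rain→φ4] = [1, 1]
r7 m[sun→φ2] = [1, 1]
r8 m[φ0→ice] = [12960, 11664]
r8 m[φ0→slip] = [48, 64]
r8 m[φ1→wind] = [640, 1920]
r8 m[φ1→slip] = [486, 324]
r8 m[φ2→ice] = [8, 5]
r8 m[φ2→sun] = [90720, 103680]
r8 m[φ3→wind] = [7, 9]
r8 m[φ3→wet] = [23040, 103680]
r8 m[φ4→wind] = [4, 6]
r8 m[φ4→rain] = [103680, 69120]
r8 m[φ5→slip] = [4, 5]
r8 m[ice→φ0] = [8, 5]
r8 m[ice→φ2] = [12960, 11664]
r8 m[wind→φ1] = [28, 54]
r8 m[wind→φ3] = [2560, 11520]
r8 m[wind→φ4] = [4480, 17280]
r8 m[slip→φ0] = [1944, 1620]
r8 m[slip→φ1] = [192, 320]
r8 m[slip→φ5] = [23328, 20736]
r8 m[wet→φ3] = [1, 1]
r8 m[rain→φ4] = [1, 1]
r8 m[sun→φ2] = [1, 1]
fixed point reached at round 8
traceback from ice: (ice=0, wind=1, slip=1, wet=1, rain=0, sun=1), score=103680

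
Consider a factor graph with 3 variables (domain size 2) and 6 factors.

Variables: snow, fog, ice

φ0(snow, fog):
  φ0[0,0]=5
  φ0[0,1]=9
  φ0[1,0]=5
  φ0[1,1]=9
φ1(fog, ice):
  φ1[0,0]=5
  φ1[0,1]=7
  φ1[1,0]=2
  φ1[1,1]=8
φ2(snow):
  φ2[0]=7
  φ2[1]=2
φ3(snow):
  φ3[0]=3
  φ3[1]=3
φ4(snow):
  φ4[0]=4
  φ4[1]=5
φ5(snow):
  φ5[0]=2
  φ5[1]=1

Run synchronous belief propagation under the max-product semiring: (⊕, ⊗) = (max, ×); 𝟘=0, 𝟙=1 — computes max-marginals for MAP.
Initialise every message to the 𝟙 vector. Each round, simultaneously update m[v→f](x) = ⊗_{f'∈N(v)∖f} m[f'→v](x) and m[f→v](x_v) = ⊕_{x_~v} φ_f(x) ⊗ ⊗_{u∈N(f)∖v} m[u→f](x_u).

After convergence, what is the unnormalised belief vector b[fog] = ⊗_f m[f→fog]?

b[fog] = [5880, 12096]

init: all messages = 𝟙 over 2 values
r1 m[φ0→snow] = [9, 9]
r1 m[φ0→fog] = [5, 9]
r1 m[φ1→fog] = [7, 8]
r1 m[φ1→ice] = [5, 8]
r1 m[φ2→snow] = [7, 2]
r1 m[φ3→snow] = [3, 3]
r1 m[φ4→snow] = [4, 5]
r1 m[φ5→snow] = [2, 1]
r1 m[snow→φ0] = [1, 1]
r1 m[snow→φ2] = [1, 1]
r1 m[snow→φ3] = [1, 1]
r1 m[snow→φ4] = [1, 1]
r1 m[snow→φ5] = [1, 1]
r1 m[fog→φ0] = [1, 1]
r1 m[fog→φ1] = [1, 1]
r1 m[ice→φ1] = [1, 1]
r2 m[φ0→snow] = [9, 9]
r2 m[φ0→fog] = [5, 9]
r2 m[φ1→fog] = [7, 8]
r2 m[φ1→ice] = [5, 8]
r2 m[φ2→snow] = [7, 2]
r2 m[φ3→snow] = [3, 3]
r2 m[φ4→snow] = [4, 5]
r2 m[φ5→snow] = [2, 1]
r2 m[snow→φ0] = [168, 30]
r2 m[snow→φ2] = [216, 135]
r2 m[snow→φ3] = [504, 90]
r2 m[snow→φ4] = [378, 54]
r2 m[snow→φ5] = [756, 270]
r2 m[fog→φ0] = [7, 8]
r2 m[fog→φ1] = [5, 9]
r2 m[ice→φ1] = [1, 1]
r3 m[φ0→snow] = [72, 72]
r3 m[φ0→fog] = [840, 1512]
r3 m[φ1→fog] = [7, 8]
r3 m[φ1→ice] = [25, 72]
r3 m[φ2→snow] = [7, 2]
r3 m[φ3→snow] = [3, 3]
r3 m[φ4→snow] = [4, 5]
r3 m[φ5→snow] = [2, 1]
r3 m[snow→φ0] = [168, 30]
r3 m[snow→φ2] = [216, 135]
r3 m[snow→φ3] = [504, 90]
r3 m[snow→φ4] = [378, 54]
r3 m[snow→φ5] = [756, 270]
r3 m[fog→φ0] = [7, 8]
r3 m[fog→φ1] = [5, 9]
r3 m[ice→φ1] = [1, 1]
r4 m[φ0→snow] = [72, 72]
r4 m[φ0→fog] = [840, 1512]
r4 m[φ1→fog] = [7, 8]
r4 m[φ1→ice] = [25, 72]
r4 m[φ2→snow] = [7, 2]
r4 m[φ3→snow] = [3, 3]
r4 m[φ4→snow] = [4, 5]
r4 m[φ5→snow] = [2, 1]
r4 m[snow→φ0] = [168, 30]
r4 m[snow→φ2] = [1728, 1080]
r4 m[snow→φ3] = [4032, 720]
r4 m[snow→φ4] = [3024, 432]
r4 m[snow→φ5] = [6048, 2160]
r4 m[fog→φ0] = [7, 8]
r4 m[fog→φ1] = [840, 1512]
r4 m[ice→φ1] = [1, 1]
r5 m[φ0→snow] = [72, 72]
r5 m[φ0→fog] = [840, 1512]
r5 m[φ1→fog] = [7, 8]
r5 m[φ1→ice] = [4200, 12096]
r5 m[φ2→snow] = [7, 2]
r5 m[φ3→snow] = [3, 3]
r5 m[φ4→snow] = [4, 5]
r5 m[φ5→snow] = [2, 1]
r5 m[snow→φ0] = [168, 30]
r5 m[snow→φ2] = [1728, 1080]
r5 m[snow→φ3] = [4032, 720]
r5 m[snow→φ4] = [3024, 432]
r5 m[snow→φ5] = [6048, 2160]
r5 m[fog→φ0] = [7, 8]
r5 m[fog→φ1] = [840, 1512]
r5 m[ice→φ1] = [1, 1]
r6 m[φ0→snow] = [72, 72]
r6 m[φ0→fog] = [840, 1512]
r6 m[φ1→fog] = [7, 8]
r6 m[φ1→ice] = [4200, 12096]
r6 m[φ2→snow] = [7, 2]
r6 m[φ3→snow] = [3, 3]
r6 m[φ4→snow] = [4, 5]
r6 m[φ5→snow] = [2, 1]
r6 m[snow→φ0] = [168, 30]
r6 m[snow→φ2] = [1728, 1080]
r6 m[snow→φ3] = [4032, 720]
r6 m[snow→φ4] = [3024, 432]
r6 m[snow→φ5] = [6048, 2160]
r6 m[fog→φ0] = [7, 8]
r6 m[fog→φ1] = [840, 1512]
r6 m[ice→φ1] = [1, 1]
fixed point reached at round 6
b[fog] = ⊗ incoming = [5880, 12096]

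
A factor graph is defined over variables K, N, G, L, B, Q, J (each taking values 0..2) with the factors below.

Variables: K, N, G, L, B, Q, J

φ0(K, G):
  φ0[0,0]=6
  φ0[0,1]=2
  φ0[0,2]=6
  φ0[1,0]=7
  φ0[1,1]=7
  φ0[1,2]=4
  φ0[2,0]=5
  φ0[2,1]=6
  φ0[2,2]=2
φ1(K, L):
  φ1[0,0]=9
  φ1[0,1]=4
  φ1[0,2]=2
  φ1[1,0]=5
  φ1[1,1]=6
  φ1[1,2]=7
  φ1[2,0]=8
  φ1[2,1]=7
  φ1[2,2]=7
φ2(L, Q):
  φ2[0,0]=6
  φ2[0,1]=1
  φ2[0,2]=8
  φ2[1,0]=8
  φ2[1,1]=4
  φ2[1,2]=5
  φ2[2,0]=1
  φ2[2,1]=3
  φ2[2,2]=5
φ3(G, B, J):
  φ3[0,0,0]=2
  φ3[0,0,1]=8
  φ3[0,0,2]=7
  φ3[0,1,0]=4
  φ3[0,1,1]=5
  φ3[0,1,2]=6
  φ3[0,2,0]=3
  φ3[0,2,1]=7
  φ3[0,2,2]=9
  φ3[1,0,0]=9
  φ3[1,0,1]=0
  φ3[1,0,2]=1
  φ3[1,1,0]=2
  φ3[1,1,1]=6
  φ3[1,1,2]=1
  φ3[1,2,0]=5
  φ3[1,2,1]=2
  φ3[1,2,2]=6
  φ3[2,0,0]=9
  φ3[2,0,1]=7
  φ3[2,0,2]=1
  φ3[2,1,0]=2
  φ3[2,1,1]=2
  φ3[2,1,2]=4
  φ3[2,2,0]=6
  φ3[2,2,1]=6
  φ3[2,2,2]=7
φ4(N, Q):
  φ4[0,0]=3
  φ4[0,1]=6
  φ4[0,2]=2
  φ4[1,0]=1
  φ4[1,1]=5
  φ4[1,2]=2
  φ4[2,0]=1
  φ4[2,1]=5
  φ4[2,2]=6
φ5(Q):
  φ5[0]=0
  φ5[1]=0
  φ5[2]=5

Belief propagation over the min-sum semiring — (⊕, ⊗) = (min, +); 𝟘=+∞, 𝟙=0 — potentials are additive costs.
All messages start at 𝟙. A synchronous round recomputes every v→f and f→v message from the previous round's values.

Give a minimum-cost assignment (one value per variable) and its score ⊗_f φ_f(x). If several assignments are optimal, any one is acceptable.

assignment: (K=0, N=1, G=1, L=2, B=0, Q=0, J=1); score = 6

init: all messages = 𝟙 over 3 values
r1 m[φ0→K] = [2, 4, 2]
r1 m[φ0→G] = [5, 2, 2]
r1 m[φ1→K] = [2, 5, 7]
r1 m[φ1→L] = [5, 4, 2]
r1 m[φ2→L] = [1, 4, 1]
r1 m[φ2→Q] = [1, 1, 5]
r1 m[φ3→G] = [2, 0, 1]
r1 m[φ3→B] = [0, 1, 2]
r1 m[φ3→J] = [2, 0, 1]
r1 m[φ4→N] = [2, 1, 1]
r1 m[φ4→Q] = [1, 5, 2]
r1 m[φ5→Q] = [0, 0, 5]
r1 m[K→φ0] = [0, 0, 0]
r1 m[K→φ1] = [0, 0, 0]
r1 m[N→φ4] = [0, 0, 0]
r1 m[G→φ0] = [0, 0, 0]
r1 m[G→φ3] = [0, 0, 0]
r1 m[L→φ1] = [0, 0, 0]
r1 m[L→φ2] = [0, 0, 0]
r1 m[B→φ3] = [0, 0, 0]
r1 m[Q→φ2] = [0, 0, 0]
r1 m[Q→φ4] = [0, 0, 0]
r1 m[Q→φ5] = [0, 0, 0]
r1 m[J→φ3] = [0, 0, 0]
r2 m[φ0→K] = [2, 4, 2]
r2 m[φ0→G] = [5, 2, 2]
r2 m[φ1→K] = [2, 5, 7]
r2 m[φ1→L] = [5, 4, 2]
r2 m[φ2→L] = [1, 4, 1]
r2 m[φ2→Q] = [1, 1, 5]
r2 m[φ3→G] = [2, 0, 1]
r2 m[φ3→B] = [0, 1, 2]
r2 m[φ3→J] = [2, 0, 1]
r2 m[φ4→N] = [2, 1, 1]
r2 m[φ4→Q] = [1, 5, 2]
r2 m[φ5→Q] = [0, 0, 5]
r2 m[K→φ0] = [2, 5, 7]
r2 m[K→φ1] = [2, 4, 2]
r2 m[N→φ4] = [0, 0, 0]
r2 m[G→φ0] = [2, 0, 1]
r2 m[G→φ3] = [5, 2, 2]
r2 m[L→φ1] = [1, 4, 1]
r2 m[L→φ2] = [5, 4, 2]
r2 m[B→φ3] = [0, 0, 0]
r2 m[Q→φ2] = [1, 5, 7]
r2 m[Q→φ4] = [1, 1, 10]
r2 m[Q→φ5] = [2, 6, 7]
r2 m[J→φ3] = [0, 0, 0]
r3 m[φ0→K] = [2, 5, 3]
r3 m[φ0→G] = [8, 4, 8]
r3 m[φ1→K] = [3, 6, 8]
r3 m[φ1→L] = [9, 6, 4]
r3 m[φ2→L] = [6, 9, 2]
r3 m[φ2→Q] = [3, 5, 7]
r3 m[φ3→G] = [2, 0, 1]
r3 m[φ3→B] = [2, 3, 4]
r3 m[φ3→J] = [4, 2, 3]
r3 m[φ4→N] = [4, 2, 2]
r3 m[φ4→Q] = [1, 5, 2]
r3 m[φ5→Q] = [0, 0, 5]
r3 m[K→φ0] = [2, 5, 7]
r3 m[K→φ1] = [2, 4, 2]
r3 m[N→φ4] = [0, 0, 0]
r3 m[G→φ0] = [2, 0, 1]
r3 m[G→φ3] = [5, 2, 2]
r3 m[L→φ1] = [1, 4, 1]
r3 m[L→φ2] = [5, 4, 2]
r3 m[B→φ3] = [0, 0, 0]
r3 m[Q→φ2] = [1, 5, 7]
r3 m[Q→φ4] = [1, 1, 10]
r3 m[Q→φ5] = [2, 6, 7]
r3 m[J→φ3] = [0, 0, 0]
r4 m[φ0→K] = [2, 5, 3]
r4 m[φ0→G] = [8, 4, 8]
r4 m[φ1→K] = [3, 6, 8]
r4 m[φ1→L] = [9, 6, 4]
r4 m[φ2→L] = [6, 9, 2]
r4 m[φ2→Q] = [3, 5, 7]
r4 m[φ3→G] = [2, 0, 1]
r4 m[φ3→B] = [2, 3, 4]
r4 m[φ3→J] = [4, 2, 3]
r4 m[φ4→N] = [4, 2, 2]
r4 m[φ4→Q] = [1, 5, 2]
r4 m[φ5→Q] = [0, 0, 5]
r4 m[K→φ0] = [3, 6, 8]
r4 m[K→φ1] = [2, 5, 3]
r4 m[N→φ4] = [0, 0, 0]
r4 m[G→φ0] = [2, 0, 1]
r4 m[G→φ3] = [8, 4, 8]
r4 m[L→φ1] = [6, 9, 2]
r4 m[L→φ2] = [9, 6, 4]
r4 m[B→φ3] = [0, 0, 0]
r4 m[Q→φ2] = [1, 5, 7]
r4 m[Q→φ4] = [3, 5, 12]
r4 m[Q→φ5] = [4, 10, 9]
r4 m[J→φ3] = [0, 0, 0]
r5 m[φ0→K] = [2, 5, 3]
r5 m[φ0→G] = [9, 5, 9]
r5 m[φ1→K] = [4, 9, 9]
r5 m[φ1→L] = [10, 6, 4]
r5 m[φ2→L] = [6, 9, 2]
r5 m[φ2→Q] = [5, 7, 9]
r5 m[φ3→G] = [2, 0, 1]
r5 m[φ3→B] = [4, 5, 6]
r5 m[φ3→J] = [6, 4, 5]
r5 m[φ4→N] = [6, 4, 4]
r5 m[φ4→Q] = [1, 5, 2]
r5 m[φ5→Q] = [0, 0, 5]
r5 m[K→φ0] = [3, 6, 8]
r5 m[K→φ1] = [2, 5, 3]
r5 m[N→φ4] = [0, 0, 0]
r5 m[G→φ0] = [2, 0, 1]
r5 m[G→φ3] = [8, 4, 8]
r5 m[L→φ1] = [6, 9, 2]
r5 m[L→φ2] = [9, 6, 4]
r5 m[B→φ3] = [0, 0, 0]
r5 m[Q→φ2] = [1, 5, 7]
r5 m[Q→φ4] = [3, 5, 12]
r5 m[Q→φ5] = [4, 10, 9]
r5 m[J→φ3] = [0, 0, 0]
r6 m[φ0→K] = [2, 5, 3]
r6 m[φ0→G] = [9, 5, 9]
r6 m[φ1→K] = [4, 9, 9]
r6 m[φ1→L] = [10, 6, 4]
r6 m[φ2→L] = [6, 9, 2]
r6 m[φ2→Q] = [5, 7, 9]
r6 m[φ3→G] = [2, 0, 1]
r6 m[φ3→B] = [4, 5, 6]
r6 m[φ3→J] = [6, 4, 5]
r6 m[φ4→N] = [6, 4, 4]
r6 m[φ4→Q] = [1, 5, 2]
r6 m[φ5→Q] = [0, 0, 5]
r6 m[K→φ0] = [4, 9, 9]
r6 m[K→φ1] = [2, 5, 3]
r6 m[N→φ4] = [0, 0, 0]
r6 m[G→φ0] = [2, 0, 1]
r6 m[G→φ3] = [9, 5, 9]
r6 m[L→φ1] = [6, 9, 2]
r6 m[L→φ2] = [10, 6, 4]
r6 m[B→φ3] = [0, 0, 0]
r6 m[Q→φ2] = [1, 5, 7]
r6 m[Q→φ4] = [5, 7, 14]
r6 m[Q→φ5] = [6, 12, 11]
r6 m[J→φ3] = [0, 0, 0]
r7 m[φ0→K] = [2, 5, 3]
r7 m[φ0→G] = [10, 6, 10]
r7 m[φ1→K] = [4, 9, 9]
r7 m[φ1→L] = [10, 6, 4]
r7 m[φ2→L] = [6, 9, 2]
r7 m[φ2→Q] = [5, 7, 9]
r7 m[φ3→G] = [2, 0, 1]
r7 m[φ3→B] = [5, 6, 7]
r7 m[φ3→J] = [7, 5, 6]
r7 m[φ4→N] = [8, 6, 6]
r7 m[φ4→Q] = [1, 5, 2]
r7 m[φ5→Q] = [0, 0, 5]
r7 m[K→φ0] = [4, 9, 9]
r7 m[K→φ1] = [2, 5, 3]
r7 m[N→φ4] = [0, 0, 0]
r7 m[G→φ0] = [2, 0, 1]
r7 m[G→φ3] = [9, 5, 9]
r7 m[L→φ1] = [6, 9, 2]
r7 m[L→φ2] = [10, 6, 4]
r7 m[B→φ3] = [0, 0, 0]
r7 m[Q→φ2] = [1, 5, 7]
r7 m[Q→φ4] = [5, 7, 14]
r7 m[Q→φ5] = [6, 12, 11]
r7 m[J→φ3] = [0, 0, 0]
r8 m[φ0→K] = [2, 5, 3]
r8 m[φ0→G] = [10, 6, 10]
r8 m[φ1→K] = [4, 9, 9]
r8 m[φ1→L] = [10, 6, 4]
r8 m[φ2→L] = [6, 9, 2]
r8 m[φ2→Q] = [5, 7, 9]
r8 m[φ3→G] = [2, 0, 1]
r8 m[φ3→B] = [5, 6, 7]
r8 m[φ3→J] = [7, 5, 6]
r8 m[φ4→N] = [8, 6, 6]
r8 m[φ4→Q] = [1, 5, 2]
r8 m[φ5→Q] = [0, 0, 5]
r8 m[K→φ0] = [4, 9, 9]
r8 m[K→φ1] = [2, 5, 3]
r8 m[N→φ4] = [0, 0, 0]
r8 m[G→φ0] = [2, 0, 1]
r8 m[G→φ3] = [10, 6, 10]
r8 m[L→φ1] = [6, 9, 2]
r8 m[L→φ2] = [10, 6, 4]
r8 m[B→φ3] = [0, 0, 0]
r8 m[Q→φ2] = [1, 5, 7]
r8 m[Q→φ4] = [5, 7, 14]
r8 m[Q→φ5] = [6, 12, 11]
r8 m[J→φ3] = [0, 0, 0]
r9 m[φ0→K] = [2, 5, 3]
r9 m[φ0→G] = [10, 6, 10]
r9 m[φ1→K] = [4, 9, 9]
r9 m[φ1→L] = [10, 6, 4]
r9 m[φ2→L] = [6, 9, 2]
r9 m[φ2→Q] = [5, 7, 9]
r9 m[φ3→G] = [2, 0, 1]
r9 m[φ3→B] = [6, 7, 8]
r9 m[φ3→J] = [8, 6, 7]
r9 m[φ4→N] = [8, 6, 6]
r9 m[φ4→Q] = [1, 5, 2]
r9 m[φ5→Q] = [0, 0, 5]
r9 m[K→φ0] = [4, 9, 9]
r9 m[K→φ1] = [2, 5, 3]
r9 m[N→φ4] = [0, 0, 0]
r9 m[G→φ0] = [2, 0, 1]
r9 m[G→φ3] = [10, 6, 10]
r9 m[L→φ1] = [6, 9, 2]
r9 m[L→φ2] = [10, 6, 4]
r9 m[B→φ3] = [0, 0, 0]
r9 m[Q→φ2] = [1, 5, 7]
r9 m[Q→φ4] = [5, 7, 14]
r9 m[Q→φ5] = [6, 12, 11]
r9 m[J→φ3] = [0, 0, 0]
r10 m[φ0→K] = [2, 5, 3]
r10 m[φ0→G] = [10, 6, 10]
r10 m[φ1→K] = [4, 9, 9]
r10 m[φ1→L] = [10, 6, 4]
r10 m[φ2→L] = [6, 9, 2]
r10 m[φ2→Q] = [5, 7, 9]
r10 m[φ3→G] = [2, 0, 1]
r10 m[φ3→B] = [6, 7, 8]
r10 m[φ3→J] = [8, 6, 7]
r10 m[φ4→N] = [8, 6, 6]
r10 m[φ4→Q] = [1, 5, 2]
r10 m[φ5→Q] = [0, 0, 5]
r10 m[K→φ0] = [4, 9, 9]
r10 m[K→φ1] = [2, 5, 3]
r10 m[N→φ4] = [0, 0, 0]
r10 m[G→φ0] = [2, 0, 1]
r10 m[G→φ3] = [10, 6, 10]
r10 m[L→φ1] = [6, 9, 2]
r10 m[L→φ2] = [10, 6, 4]
r10 m[B→φ3] = [0, 0, 0]
r10 m[Q→φ2] = [1, 5, 7]
r10 m[Q→φ4] = [5, 7, 14]
r10 m[Q→φ5] = [6, 12, 11]
r10 m[J→φ3] = [0, 0, 0]
fixed point reached at round 10
traceback from K: (K=0, N=1, G=1, L=2, B=0, Q=0, J=1), score=6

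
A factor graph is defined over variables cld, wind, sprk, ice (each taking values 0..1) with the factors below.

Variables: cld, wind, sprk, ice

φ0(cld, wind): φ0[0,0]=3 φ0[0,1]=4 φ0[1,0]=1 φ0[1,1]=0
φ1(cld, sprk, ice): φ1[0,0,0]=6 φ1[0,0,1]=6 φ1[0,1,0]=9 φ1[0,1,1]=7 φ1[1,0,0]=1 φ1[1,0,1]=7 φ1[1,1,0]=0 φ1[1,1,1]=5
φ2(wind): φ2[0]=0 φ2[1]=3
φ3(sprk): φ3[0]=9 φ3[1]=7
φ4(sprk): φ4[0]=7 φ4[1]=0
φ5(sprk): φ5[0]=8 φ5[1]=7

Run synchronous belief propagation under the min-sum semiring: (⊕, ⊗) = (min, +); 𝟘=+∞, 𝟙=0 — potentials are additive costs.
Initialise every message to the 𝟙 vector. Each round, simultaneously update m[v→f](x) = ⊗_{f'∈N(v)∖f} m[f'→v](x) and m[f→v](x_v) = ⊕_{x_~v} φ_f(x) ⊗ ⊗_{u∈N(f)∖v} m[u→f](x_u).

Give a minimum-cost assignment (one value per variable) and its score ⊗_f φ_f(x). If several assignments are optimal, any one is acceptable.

init: all messages = 𝟙 over 2 values
r1 m[φ0→cld] = [3, 0]
r1 m[φ0→wind] = [1, 0]
r1 m[φ1→cld] = [6, 0]
r1 m[φ1→sprk] = [1, 0]
r1 m[φ1→ice] = [0, 5]
r1 m[φ2→wind] = [0, 3]
r1 m[φ3→sprk] = [9, 7]
r1 m[φ4→sprk] = [7, 0]
r1 m[φ5→sprk] = [8, 7]
r1 m[cld→φ0] = [0, 0]
r1 m[cld→φ1] = [0, 0]
r1 m[wind→φ0] = [0, 0]
r1 m[wind→φ2] = [0, 0]
r1 m[sprk→φ1] = [0, 0]
r1 m[sprk→φ3] = [0, 0]
r1 m[sprk→φ4] = [0, 0]
r1 m[sprk→φ5] = [0, 0]
r1 m[ice→φ1] = [0, 0]
r2 m[φ0→cld] = [3, 0]
r2 m[φ0→wind] = [1, 0]
r2 m[φ1→cld] = [6, 0]
r2 m[φ1→sprk] = [1, 0]
r2 m[φ1→ice] = [0, 5]
r2 m[φ2→wind] = [0, 3]
r2 m[φ3→sprk] = [9, 7]
r2 m[φ4→sprk] = [7, 0]
r2 m[φ5→sprk] = [8, 7]
r2 m[cld→φ0] = [6, 0]
r2 m[cld→φ1] = [3, 0]
r2 m[wind→φ0] = [0, 3]
r2 m[wind→φ2] = [1, 0]
r2 m[sprk→φ1] = [24, 14]
r2 m[sprk→φ3] = [16, 7]
r2 m[sprk→φ4] = [18, 14]
r2 m[sprk→φ5] = [17, 7]
r2 m[ice→φ1] = [0, 0]
r3 m[φ0→cld] = [3, 1]
r3 m[φ0→wind] = [1, 0]
r3 m[φ1→cld] = [21, 14]
r3 m[φ1→sprk] = [1, 0]
r3 m[φ1→ice] = [14, 19]
r3 m[φ2→wind] = [0, 3]
r3 m[φ3→sprk] = [9, 7]
r3 m[φ4→sprk] = [7, 0]
r3 m[φ5→sprk] = [8, 7]
r3 m[cld→φ0] = [6, 0]
r3 m[cld→φ1] = [3, 0]
r3 m[wind→φ0] = [0, 3]
r3 m[wind→φ2] = [1, 0]
r3 m[sprk→φ1] = [24, 14]
r3 m[sprk→φ3] = [16, 7]
r3 m[sprk→φ4] = [18, 14]
r3 m[sprk→φ5] = [17, 7]
r3 m[ice→φ1] = [0, 0]
r4 m[φ0→cld] = [3, 1]
r4 m[φ0→wind] = [1, 0]
r4 m[φ1→cld] = [21, 14]
r4 m[φ1→sprk] = [1, 0]
r4 m[φ1→ice] = [14, 19]
r4 m[φ2→wind] = [0, 3]
r4 m[φ3→sprk] = [9, 7]
r4 m[φ4→sprk] = [7, 0]
r4 m[φ5→sprk] = [8, 7]
r4 m[cld→φ0] = [21, 14]
r4 m[cld→φ1] = [3, 1]
r4 m[wind→φ0] = [0, 3]
r4 m[wind→φ2] = [1, 0]
r4 m[sprk→φ1] = [24, 14]
r4 m[sprk→φ3] = [16, 7]
r4 m[sprk→φ4] = [18, 14]
r4 m[sprk→φ5] = [17, 7]
r4 m[ice→φ1] = [0, 0]
r5 m[φ0→cld] = [3, 1]
r5 m[φ0→wind] = [15, 14]
r5 m[φ1→cld] = [21, 14]
r5 m[φ1→sprk] = [2, 1]
r5 m[φ1→ice] = [15, 20]
r5 m[φ2→wind] = [0, 3]
r5 m[φ3→sprk] = [9, 7]
r5 m[φ4→sprk] = [7, 0]
r5 m[φ5→sprk] = [8, 7]
r5 m[cld→φ0] = [21, 14]
r5 m[cld→φ1] = [3, 1]
r5 m[wind→φ0] = [0, 3]
r5 m[wind→φ2] = [1, 0]
r5 m[sprk→φ1] = [24, 14]
r5 m[sprk→φ3] = [16, 7]
r5 m[sprk→φ4] = [18, 14]
r5 m[sprk→φ5] = [17, 7]
r5 m[ice→φ1] = [0, 0]
r6 m[φ0→cld] = [3, 1]
r6 m[φ0→wind] = [15, 14]
r6 m[φ1→cld] = [21, 14]
r6 m[φ1→sprk] = [2, 1]
r6 m[φ1→ice] = [15, 20]
r6 m[φ2→wind] = [0, 3]
r6 m[φ3→sprk] = [9, 7]
r6 m[φ4→sprk] = [7, 0]
r6 m[φ5→sprk] = [8, 7]
r6 m[cld→φ0] = [21, 14]
r6 m[cld→φ1] = [3, 1]
r6 m[wind→φ0] = [0, 3]
r6 m[wind→φ2] = [15, 14]
r6 m[sprk→φ1] = [24, 14]
r6 m[sprk→φ3] = [17, 8]
r6 m[sprk→φ4] = [19, 15]
r6 m[sprk→φ5] = [18, 8]
r6 m[ice→φ1] = [0, 0]
r7 m[φ0→cld] = [3, 1]
r7 m[φ0→wind] = [15, 14]
r7 m[φ1→cld] = [21, 14]
r7 m[φ1→sprk] = [2, 1]
r7 m[φ1→ice] = [15, 20]
r7 m[φ2→wind] = [0, 3]
r7 m[φ3→sprk] = [9, 7]
r7 m[φ4→sprk] = [7, 0]
r7 m[φ5→sprk] = [8, 7]
r7 m[cld→φ0] = [21, 14]
r7 m[cld→φ1] = [3, 1]
r7 m[wind→φ0] = [0, 3]
r7 m[wind→φ2] = [15, 14]
r7 m[sprk→φ1] = [24, 14]
r7 m[sprk→φ3] = [17, 8]
r7 m[sprk→φ4] = [19, 15]
r7 m[sprk→φ5] = [18, 8]
r7 m[ice→φ1] = [0, 0]
fixed point reached at round 7
traceback from cld: (cld=1, wind=0, sprk=1, ice=0), score=15

assignment: (cld=1, wind=0, sprk=1, ice=0); score = 15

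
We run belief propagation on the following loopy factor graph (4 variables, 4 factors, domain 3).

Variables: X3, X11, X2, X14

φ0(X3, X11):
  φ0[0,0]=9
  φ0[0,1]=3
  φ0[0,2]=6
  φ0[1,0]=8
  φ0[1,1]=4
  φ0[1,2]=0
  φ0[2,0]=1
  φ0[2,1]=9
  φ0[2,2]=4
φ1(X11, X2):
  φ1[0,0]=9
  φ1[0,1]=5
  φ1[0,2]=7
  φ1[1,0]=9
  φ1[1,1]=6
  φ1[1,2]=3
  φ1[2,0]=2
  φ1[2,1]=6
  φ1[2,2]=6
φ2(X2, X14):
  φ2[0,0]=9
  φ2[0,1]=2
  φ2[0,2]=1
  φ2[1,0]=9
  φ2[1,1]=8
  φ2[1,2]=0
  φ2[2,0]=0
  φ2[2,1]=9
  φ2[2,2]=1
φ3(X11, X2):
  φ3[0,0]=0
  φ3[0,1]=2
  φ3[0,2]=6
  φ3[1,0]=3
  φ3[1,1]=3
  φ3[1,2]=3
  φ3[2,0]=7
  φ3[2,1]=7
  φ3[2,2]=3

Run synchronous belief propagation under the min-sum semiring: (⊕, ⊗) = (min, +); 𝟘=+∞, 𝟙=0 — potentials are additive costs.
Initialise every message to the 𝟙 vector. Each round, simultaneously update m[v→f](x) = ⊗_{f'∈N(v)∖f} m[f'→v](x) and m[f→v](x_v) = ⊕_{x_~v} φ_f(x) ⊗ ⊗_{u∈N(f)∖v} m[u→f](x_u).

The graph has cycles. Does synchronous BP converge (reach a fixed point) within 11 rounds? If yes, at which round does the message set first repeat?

NOT CONVERGED within 11 rounds

init: all messages = 𝟙 over 3 values
r1 m[φ0→X3] = [3, 0, 1]
r1 m[φ0→X11] = [1, 3, 0]
r1 m[φ1→X11] = [5, 3, 2]
r1 m[φ1→X2] = [2, 5, 3]
r1 m[φ2→X2] = [1, 0, 0]
r1 m[φ2→X14] = [0, 2, 0]
r1 m[φ3→X11] = [0, 3, 3]
r1 m[φ3→X2] = [0, 2, 3]
r1 m[X3→φ0] = [0, 0, 0]
r1 m[X11→φ0] = [0, 0, 0]
r1 m[X11→φ1] = [0, 0, 0]
r1 m[X11→φ3] = [0, 0, 0]
r1 m[X2→φ1] = [0, 0, 0]
r1 m[X2→φ2] = [0, 0, 0]
r1 m[X2→φ3] = [0, 0, 0]
r1 m[X14→φ2] = [0, 0, 0]
r2 m[φ0→X3] = [3, 0, 1]
r2 m[φ0→X11] = [1, 3, 0]
r2 m[φ1→X11] = [5, 3, 2]
r2 m[φ1→X2] = [2, 5, 3]
r2 m[φ2→X2] = [1, 0, 0]
r2 m[φ2→X14] = [0, 2, 0]
r2 m[φ3→X11] = [0, 3, 3]
r2 m[φ3→X2] = [0, 2, 3]
r2 m[X3→φ0] = [0, 0, 0]
r2 m[X11→φ0] = [5, 6, 5]
r2 m[X11→φ1] = [1, 6, 3]
r2 m[X11→φ3] = [6, 6, 2]
r2 m[X2→φ1] = [1, 2, 3]
r2 m[X2→φ2] = [2, 7, 6]
r2 m[X2→φ3] = [3, 5, 3]
r2 m[X14→φ2] = [0, 0, 0]
r3 m[φ0→X3] = [9, 5, 6]
r3 m[φ0→X11] = [1, 3, 0]
r3 m[φ1→X11] = [7, 6, 3]
r3 m[φ1→X2] = [5, 6, 8]
r3 m[φ2→X2] = [1, 0, 0]
r3 m[φ2→X14] = [6, 4, 3]
r3 m[φ3→X11] = [3, 6, 6]
r3 m[φ3→X2] = [6, 8, 5]
r3 m[X3→φ0] = [0, 0, 0]
r3 m[X11→φ0] = [5, 6, 5]
r3 m[X11→φ1] = [1, 6, 3]
r3 m[X11→φ3] = [6, 6, 2]
r3 m[X2→φ1] = [1, 2, 3]
r3 m[X2→φ2] = [2, 7, 6]
r3 m[X2→φ3] = [3, 5, 3]
r3 m[X14→φ2] = [0, 0, 0]
r4 m[φ0→X3] = [9, 5, 6]
r4 m[φ0→X11] = [1, 3, 0]
r4 m[φ1→X11] = [7, 6, 3]
r4 m[φ1→X2] = [5, 6, 8]
r4 m[φ2→X2] = [1, 0, 0]
r4 m[φ2→X14] = [6, 4, 3]
r4 m[φ3→X11] = [3, 6, 6]
r4 m[φ3→X2] = [6, 8, 5]
r4 m[X3→φ0] = [0, 0, 0]
r4 m[X11→φ0] = [10, 12, 9]
r4 m[X11→φ1] = [4, 9, 6]
r4 m[X11→φ3] = [8, 9, 3]
r4 m[X2→φ1] = [7, 8, 5]
r4 m[X2→φ2] = [11, 14, 13]
r4 m[X2→φ3] = [6, 6, 8]
r4 m[X14→φ2] = [0, 0, 0]
r5 m[φ0→X3] = [15, 9, 11]
r5 m[φ0→X11] = [1, 3, 0]
r5 m[φ1→X11] = [12, 8, 9]
r5 m[φ1→X2] = [8, 9, 11]
r5 m[φ2→X2] = [1, 0, 0]
r5 m[φ2→X14] = [13, 13, 12]
r5 m[φ3→X11] = [6, 9, 11]
r5 m[φ3→X2] = [8, 10, 6]
r5 m[X3→φ0] = [0, 0, 0]
r5 m[X11→φ0] = [10, 12, 9]
r5 m[X11→φ1] = [4, 9, 6]
r5 m[X11→φ3] = [8, 9, 3]
r5 m[X2→φ1] = [7, 8, 5]
r5 m[X2→φ2] = [11, 14, 13]
r5 m[X2→φ3] = [6, 6, 8]
r5 m[X14→φ2] = [0, 0, 0]
r6 m[φ0→X3] = [15, 9, 11]
r6 m[φ0→X11] = [1, 3, 0]
r6 m[φ1→X11] = [12, 8, 9]
r6 m[φ1→X2] = [8, 9, 11]
r6 m[φ2→X2] = [1, 0, 0]
r6 m[φ2→X14] = [13, 13, 12]
r6 m[φ3→X11] = [6, 9, 11]
r6 m[φ3→X2] = [8, 10, 6]
r6 m[X3→φ0] = [0, 0, 0]
r6 m[X11→φ0] = [18, 17, 20]
r6 m[X11→φ1] = [7, 12, 11]
r6 m[X11→φ3] = [13, 11, 9]
r6 m[X2→φ1] = [9, 10, 6]
r6 m[X2→φ2] = [16, 19, 17]
r6 m[X2→φ3] = [9, 9, 11]
r6 m[X14→φ2] = [0, 0, 0]
r7 m[φ0→X3] = [20, 20, 19]
r7 m[φ0→X11] = [1, 3, 0]
r7 m[φ1→X11] = [13, 9, 11]
r7 m[φ1→X2] = [13, 12, 14]
r7 m[φ2→X2] = [1, 0, 0]
r7 m[φ2→X14] = [17, 18, 17]
r7 m[φ3→X11] = [9, 12, 14]
r7 m[φ3→X2] = [13, 14, 12]
r7 m[X3→φ0] = [0, 0, 0]
r7 m[X11→φ0] = [18, 17, 20]
r7 m[X11→φ1] = [7, 12, 11]
r7 m[X11→φ3] = [13, 11, 9]
r7 m[X2→φ1] = [9, 10, 6]
r7 m[X2→φ2] = [16, 19, 17]
r7 m[X2→φ3] = [9, 9, 11]
r7 m[X14→φ2] = [0, 0, 0]
r8 m[φ0→X3] = [20, 20, 19]
r8 m[φ0→X11] = [1, 3, 0]
r8 m[φ1→X11] = [13, 9, 11]
r8 m[φ1→X2] = [13, 12, 14]
r8 m[φ2→X2] = [1, 0, 0]
r8 m[φ2→X14] = [17, 18, 17]
r8 m[φ3→X11] = [9, 12, 14]
r8 m[φ3→X2] = [13, 14, 12]
r8 m[X3→φ0] = [0, 0, 0]
r8 m[X11→φ0] = [22, 21, 25]
r8 m[X11→φ1] = [10, 15, 14]
r8 m[X11→φ3] = [14, 12, 11]
r8 m[X2→φ1] = [14, 14, 12]
r8 m[X2→φ2] = [26, 26, 26]
r8 m[X2→φ3] = [14, 12, 14]
r8 m[X14→φ2] = [0, 0, 0]
r9 m[φ0→X3] = [24, 25, 23]
r9 m[φ0→X11] = [1, 3, 0]
r9 m[φ1→X11] = [19, 15, 16]
r9 m[φ1→X2] = [16, 15, 17]
r9 m[φ2→X2] = [1, 0, 0]
r9 m[φ2→X14] = [26, 28, 26]
r9 m[φ3→X11] = [14, 15, 17]
r9 m[φ3→X2] = [14, 15, 14]
r9 m[X3→φ0] = [0, 0, 0]
r9 m[X11→φ0] = [22, 21, 25]
r9 m[X11→φ1] = [10, 15, 14]
r9 m[X11→φ3] = [14, 12, 11]
r9 m[X2→φ1] = [14, 14, 12]
r9 m[X2→φ2] = [26, 26, 26]
r9 m[X2→φ3] = [14, 12, 14]
r9 m[X14→φ2] = [0, 0, 0]
r10 m[φ0→X3] = [24, 25, 23]
r10 m[φ0→X11] = [1, 3, 0]
r10 m[φ1→X11] = [19, 15, 16]
r10 m[φ1→X2] = [16, 15, 17]
r10 m[φ2→X2] = [1, 0, 0]
r10 m[φ2→X14] = [26, 28, 26]
r10 m[φ3→X11] = [14, 15, 17]
r10 m[φ3→X2] = [14, 15, 14]
r10 m[X3→φ0] = [0, 0, 0]
r10 m[X11→φ0] = [33, 30, 33]
r10 m[X11→φ1] = [15, 18, 17]
r10 m[X11→φ3] = [20, 18, 16]
r10 m[X2→φ1] = [15, 15, 14]
r10 m[X2→φ2] = [30, 30, 31]
r10 m[X2→φ3] = [17, 15, 17]
r10 m[X14→φ2] = [0, 0, 0]
r11 m[φ0→X3] = [33, 33, 34]
r11 m[φ0→X11] = [1, 3, 0]
r11 m[φ1→X11] = [20, 17, 17]
r11 m[φ1→X2] = [19, 20, 21]
r11 m[φ2→X2] = [1, 0, 0]
r11 m[φ2→X14] = [31, 32, 30]
r11 m[φ3→X11] = [17, 18, 20]
r11 m[φ3→X2] = [20, 21, 19]
r11 m[X3→φ0] = [0, 0, 0]
r11 m[X11→φ0] = [33, 30, 33]
r11 m[X11→φ1] = [15, 18, 17]
r11 m[X11→φ3] = [20, 18, 16]
r11 m[X2→φ1] = [15, 15, 14]
r11 m[X2→φ2] = [30, 30, 31]
r11 m[X2→φ3] = [17, 15, 17]
r11 m[X14→φ2] = [0, 0, 0]
no fixed point within 11 rounds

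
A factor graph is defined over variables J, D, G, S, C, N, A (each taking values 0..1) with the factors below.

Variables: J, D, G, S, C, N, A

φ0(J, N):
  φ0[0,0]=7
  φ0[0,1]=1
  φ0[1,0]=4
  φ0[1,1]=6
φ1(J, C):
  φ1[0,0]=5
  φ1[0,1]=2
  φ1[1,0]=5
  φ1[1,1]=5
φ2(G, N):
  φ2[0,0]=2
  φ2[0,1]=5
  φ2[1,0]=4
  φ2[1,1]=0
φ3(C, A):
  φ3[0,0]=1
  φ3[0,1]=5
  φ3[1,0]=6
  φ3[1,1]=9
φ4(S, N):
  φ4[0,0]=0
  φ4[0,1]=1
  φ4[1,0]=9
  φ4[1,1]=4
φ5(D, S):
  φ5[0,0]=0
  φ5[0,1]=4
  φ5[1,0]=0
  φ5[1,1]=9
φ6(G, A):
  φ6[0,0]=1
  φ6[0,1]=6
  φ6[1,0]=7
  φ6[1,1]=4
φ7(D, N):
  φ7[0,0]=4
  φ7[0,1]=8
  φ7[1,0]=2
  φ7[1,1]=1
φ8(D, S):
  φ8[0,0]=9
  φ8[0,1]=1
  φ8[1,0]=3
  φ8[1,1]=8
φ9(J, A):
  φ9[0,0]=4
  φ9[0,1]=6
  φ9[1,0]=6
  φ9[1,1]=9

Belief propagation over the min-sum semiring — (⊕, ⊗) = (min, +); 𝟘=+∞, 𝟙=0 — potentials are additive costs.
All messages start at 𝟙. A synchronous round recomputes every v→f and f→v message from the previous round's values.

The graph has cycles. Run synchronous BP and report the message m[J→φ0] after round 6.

init: all messages = 𝟙 over 2 values
r1 m[φ0→J] = [1, 4]
r1 m[φ0→N] = [4, 1]
r1 m[φ1→J] = [2, 5]
r1 m[φ1→C] = [5, 2]
r1 m[φ2→G] = [2, 0]
r1 m[φ2→N] = [2, 0]
r1 m[φ3→C] = [1, 6]
r1 m[φ3→A] = [1, 5]
r1 m[φ4→S] = [0, 4]
r1 m[φ4→N] = [0, 1]
r1 m[φ5→D] = [0, 0]
r1 m[φ5→S] = [0, 4]
r1 m[φ6→G] = [1, 4]
r1 m[φ6→A] = [1, 4]
r1 m[φ7→D] = [4, 1]
r1 m[φ7→N] = [2, 1]
r1 m[φ8→D] = [1, 3]
r1 m[φ8→S] = [3, 1]
r1 m[φ9→J] = [4, 6]
r1 m[φ9→A] = [4, 6]
r1 m[J→φ0] = [0, 0]
r1 m[J→φ1] = [0, 0]
r1 m[J→φ9] = [0, 0]
r1 m[D→φ5] = [0, 0]
r1 m[D→φ7] = [0, 0]
r1 m[D→φ8] = [0, 0]
r1 m[G→φ2] = [0, 0]
r1 m[G→φ6] = [0, 0]
r1 m[S→φ4] = [0, 0]
r1 m[S→φ5] = [0, 0]
r1 m[S→φ8] = [0, 0]
r1 m[C→φ1] = [0, 0]
r1 m[C→φ3] = [0, 0]
r1 m[N→φ0] = [0, 0]
r1 m[N→φ2] = [0, 0]
r1 m[N→φ4] = [0, 0]
r1 m[N→φ7] = [0, 0]
r1 m[A→φ3] = [0, 0]
r1 m[A→φ6] = [0, 0]
r1 m[A→φ9] = [0, 0]
r2 m[φ0→J] = [1, 4]
r2 m[φ0→N] = [4, 1]
r2 m[φ1→J] = [2, 5]
r2 m[φ1→C] = [5, 2]
r2 m[φ2→G] = [2, 0]
r2 m[φ2→N] = [2, 0]
r2 m[φ3→C] = [1, 6]
r2 m[φ3→A] = [1, 5]
r2 m[φ4→S] = [0, 4]
r2 m[φ4→N] = [0, 1]
r2 m[φ5→D] = [0, 0]
r2 m[φ5→S] = [0, 4]
r2 m[φ6→G] = [1, 4]
r2 m[φ6→A] = [1, 4]
r2 m[φ7→D] = [4, 1]
r2 m[φ7→N] = [2, 1]
r2 m[φ8→D] = [1, 3]
r2 m[φ8→S] = [3, 1]
r2 m[φ9→J] = [4, 6]
r2 m[φ9→A] = [4, 6]
r2 m[J→φ0] = [6, 11]
r2 m[J→φ1] = [5, 10]
r2 m[J→φ9] = [3, 9]
r2 m[D→φ5] = [5, 4]
r2 m[D→φ7] = [1, 3]
r2 m[D→φ8] = [4, 1]
r2 m[G→φ2] = [1, 4]
r2 m[G→φ6] = [2, 0]
r2 m[S→φ4] = [3, 5]
r2 m[S→φ5] = [3, 5]
r2 m[S→φ8] = [0, 8]
r2 m[C→φ1] = [1, 6]
r2 m[C→φ3] = [5, 2]
r2 m[N→φ0] = [4, 2]
r2 m[N→φ2] = [6, 3]
r2 m[N→φ4] = [8, 2]
r2 m[N→φ7] = [6, 2]
r2 m[A→φ3] = [5, 10]
r2 m[A→φ6] = [5, 11]
r2 m[A→φ9] = [2, 9]
r3 m[φ0→J] = [3, 8]
r3 m[φ0→N] = [13, 7]
r3 m[φ1→J] = [6, 6]
r3 m[φ1→C] = [10, 7]
r3 m[φ2→G] = [8, 3]
r3 m[φ2→N] = [3, 4]
r3 m[φ3→C] = [6, 11]
r3 m[φ3→A] = [6, 10]
r3 m[φ4→S] = [3, 6]
r3 m[φ4→N] = [3, 4]
r3 m[φ5→D] = [3, 3]
r3 m[φ5→S] = [4, 9]
r3 m[φ6→G] = [6, 12]
r3 m[φ6→A] = [3, 4]
r3 m[φ7→D] = [10, 3]
r3 m[φ7→N] = [5, 4]
r3 m[φ8→D] = [9, 3]
r3 m[φ8→S] = [4, 5]
r3 m[φ9→J] = [6, 8]
r3 m[φ9→A] = [7, 9]
r3 m[J→φ0] = [6, 11]
r3 m[J→φ1] = [5, 10]
r3 m[J→φ9] = [3, 9]
r3 m[D→φ5] = [5, 4]
r3 m[D→φ7] = [1, 3]
r3 m[D→φ8] = [4, 1]
r3 m[G→φ2] = [1, 4]
r3 m[G→φ6] = [2, 0]
r3 m[S→φ4] = [3, 5]
r3 m[S→φ5] = [3, 5]
r3 m[S→φ8] = [0, 8]
r3 m[C→φ1] = [1, 6]
r3 m[C→φ3] = [5, 2]
r3 m[N→φ0] = [4, 2]
r3 m[N→φ2] = [6, 3]
r3 m[N→φ4] = [8, 2]
r3 m[N→φ7] = [6, 2]
r3 m[A→φ3] = [5, 10]
r3 m[A→φ6] = [5, 11]
r3 m[A→φ9] = [2, 9]
r4 m[φ0→J] = [3, 8]
r4 m[φ0→N] = [13, 7]
r4 m[φ1→J] = [6, 6]
r4 m[φ1→C] = [10, 7]
r4 m[φ2→G] = [8, 3]
r4 m[φ2→N] = [3, 4]
r4 m[φ3→C] = [6, 11]
r4 m[φ3→A] = [6, 10]
r4 m[φ4→S] = [3, 6]
r4 m[φ4→N] = [3, 4]
r4 m[φ5→D] = [3, 3]
r4 m[φ5→S] = [4, 9]
r4 m[φ6→G] = [6, 12]
r4 m[φ6→A] = [3, 4]
r4 m[φ7→D] = [10, 3]
r4 m[φ7→N] = [5, 4]
r4 m[φ8→D] = [9, 3]
r4 m[φ8→S] = [4, 5]
r4 m[φ9→J] = [6, 8]
r4 m[φ9→A] = [7, 9]
r4 m[J→φ0] = [12, 14]
r4 m[J→φ1] = [9, 16]
r4 m[J→φ9] = [9, 14]
r4 m[D→φ5] = [19, 6]
r4 m[D→φ7] = [12, 6]
r4 m[D→φ8] = [13, 6]
r4 m[G→φ2] = [6, 12]
r4 m[G→φ6] = [8, 3]
r4 m[S→φ4] = [8, 14]
r4 m[S→φ5] = [7, 11]
r4 m[S→φ8] = [7, 15]
r4 m[C→φ1] = [6, 11]
r4 m[C→φ3] = [10, 7]
r4 m[N→φ0] = [11, 12]
r4 m[N→φ2] = [21, 15]
r4 m[N→φ4] = [21, 15]
r4 m[N→φ7] = [19, 15]
r4 m[A→φ3] = [10, 13]
r4 m[A→φ6] = [13, 19]
r4 m[A→φ9] = [9, 14]
r5 m[φ0→J] = [13, 15]
r5 m[φ0→N] = [18, 13]
r5 m[φ1→J] = [11, 11]
r5 m[φ1→C] = [14, 11]
r5 m[φ2→G] = [20, 15]
r5 m[φ2→N] = [8, 11]
r5 m[φ3→C] = [11, 16]
r5 m[φ3→A] = [11, 15]
r5 m[φ4→S] = [16, 19]
r5 m[φ4→N] = [8, 9]
r5 m[φ5→D] = [7, 7]
r5 m[φ5→S] = [6, 15]
r5 m[φ6→G] = [14, 20]
r5 m[φ6→A] = [9, 7]
r5 m[φ7→D] = [23, 16]
r5 m[φ7→N] = [8, 7]
r5 m[φ8→D] = [16, 10]
r5 m[φ8→S] = [9, 14]
r5 m[φ9→J] = [13, 15]
r5 m[φ9→A] = [13, 15]
r5 m[J→φ0] = [12, 14]
r5 m[J→φ1] = [9, 16]
r5 m[J→φ9] = [9, 14]
r5 m[D→φ5] = [19, 6]
r5 m[D→φ7] = [12, 6]
r5 m[D→φ8] = [13, 6]
r5 m[G→φ2] = [6, 12]
r5 m[G→φ6] = [8, 3]
r5 m[S→φ4] = [8, 14]
r5 m[S→φ5] = [7, 11]
r5 m[S→φ8] = [7, 15]
r5 m[C→φ1] = [6, 11]
r5 m[C→φ3] = [10, 7]
r5 m[N→φ0] = [11, 12]
r5 m[N→φ2] = [21, 15]
r5 m[N→φ4] = [21, 15]
r5 m[N→φ7] = [19, 15]
r5 m[A→φ3] = [10, 13]
r5 m[A→φ6] = [13, 19]
r5 m[A→φ9] = [9, 14]
r6 m[φ0→J] = [13, 15]
r6 m[φ0→N] = [18, 13]
r6 m[φ1→J] = [11, 11]
r6 m[φ1→C] = [14, 11]
r6 m[φ2→G] = [20, 15]
r6 m[φ2→N] = [8, 11]
r6 m[φ3→C] = [11, 16]
r6 m[φ3→A] = [11, 15]
r6 m[φ4→S] = [16, 19]
r6 m[φ4→N] = [8, 9]
r6 m[φ5→D] = [7, 7]
r6 m[φ5→S] = [6, 15]
r6 m[φ6→G] = [14, 20]
r6 m[φ6→A] = [9, 7]
r6 m[φ7→D] = [23, 16]
r6 m[φ7→N] = [8, 7]
r6 m[φ8→D] = [16, 10]
r6 m[φ8→S] = [9, 14]
r6 m[φ9→J] = [13, 15]
r6 m[φ9→A] = [13, 15]
r6 m[J→φ0] = [24, 26]
r6 m[J→φ1] = [26, 30]
r6 m[J→φ9] = [24, 26]
r6 m[D→φ5] = [39, 26]
r6 m[D→φ7] = [23, 17]
r6 m[D→φ8] = [30, 23]
r6 m[G→φ2] = [14, 20]
r6 m[G→φ6] = [20, 15]
r6 m[S→φ4] = [15, 29]
r6 m[S→φ5] = [25, 33]
r6 m[S→φ8] = [22, 34]
r6 m[C→φ1] = [11, 16]
r6 m[C→φ3] = [14, 11]
r6 m[N→φ0] = [24, 27]
r6 m[N→φ2] = [34, 29]
r6 m[N→φ4] = [34, 31]
r6 m[N→φ7] = [34, 33]
r6 m[A→φ3] = [22, 22]
r6 m[A→φ6] = [24, 30]
r6 m[A→φ9] = [20, 22]

message @ round 6 = [24, 26]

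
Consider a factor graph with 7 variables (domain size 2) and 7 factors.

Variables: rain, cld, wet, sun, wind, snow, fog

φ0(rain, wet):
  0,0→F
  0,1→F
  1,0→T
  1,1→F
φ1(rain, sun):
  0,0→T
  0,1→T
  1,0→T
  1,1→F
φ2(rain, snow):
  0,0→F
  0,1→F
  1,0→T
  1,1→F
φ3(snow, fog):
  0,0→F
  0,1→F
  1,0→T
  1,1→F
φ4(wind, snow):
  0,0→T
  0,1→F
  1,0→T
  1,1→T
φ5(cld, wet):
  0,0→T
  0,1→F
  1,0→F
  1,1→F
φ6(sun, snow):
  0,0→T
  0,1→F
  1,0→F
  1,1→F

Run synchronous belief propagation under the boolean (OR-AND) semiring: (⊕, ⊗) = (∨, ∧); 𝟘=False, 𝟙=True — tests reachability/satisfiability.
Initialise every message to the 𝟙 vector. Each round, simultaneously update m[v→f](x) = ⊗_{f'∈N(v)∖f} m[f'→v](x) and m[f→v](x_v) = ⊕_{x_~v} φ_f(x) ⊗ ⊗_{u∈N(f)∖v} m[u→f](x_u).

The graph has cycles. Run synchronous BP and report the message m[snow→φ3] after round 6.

init: all messages = 𝟙 over 2 values
r1 m[φ0→rain] = [F, T]
r1 m[φ0→wet] = [T, F]
r1 m[φ1→rain] = [T, T]
r1 m[φ1→sun] = [T, T]
r1 m[φ2→rain] = [F, T]
r1 m[φ2→snow] = [T, F]
r1 m[φ3→snow] = [F, T]
r1 m[φ3→fog] = [T, F]
r1 m[φ4→wind] = [T, T]
r1 m[φ4→snow] = [T, T]
r1 m[φ5→cld] = [T, F]
r1 m[φ5→wet] = [T, F]
r1 m[φ6→sun] = [T, F]
r1 m[φ6→snow] = [T, F]
r1 m[rain→φ0] = [T, T]
r1 m[rain→φ1] = [T, T]
r1 m[rain→φ2] = [T, T]
r1 m[cld→φ5] = [T, T]
r1 m[wet→φ0] = [T, T]
r1 m[wet→φ5] = [T, T]
r1 m[sun→φ1] = [T, T]
r1 m[sun→φ6] = [T, T]
r1 m[wind→φ4] = [T, T]
r1 m[snow→φ2] = [T, T]
r1 m[snow→φ3] = [T, T]
r1 m[snow→φ4] = [T, T]
r1 m[snow→φ6] = [T, T]
r1 m[fog→φ3] = [T, T]
r2 m[φ0→rain] = [F, T]
r2 m[φ0→wet] = [T, F]
r2 m[φ1→rain] = [T, T]
r2 m[φ1→sun] = [T, T]
r2 m[φ2→rain] = [F, T]
r2 m[φ2→snow] = [T, F]
r2 m[φ3→snow] = [F, T]
r2 m[φ3→fog] = [T, F]
r2 m[φ4→wind] = [T, T]
r2 m[φ4→snow] = [T, T]
r2 m[φ5→cld] = [T, F]
r2 m[φ5→wet] = [T, F]
r2 m[φ6→sun] = [T, F]
r2 m[φ6→snow] = [T, F]
r2 m[rain→φ0] = [F, T]
r2 m[rain→φ1] = [F, T]
r2 m[rain→φ2] = [F, T]
r2 m[cld→φ5] = [T, T]
r2 m[wet→φ0] = [T, F]
r2 m[wet→φ5] = [T, F]
r2 m[sun→φ1] = [T, F]
r2 m[sun→φ6] = [T, T]
r2 m[wind→φ4] = [T, T]
r2 m[snow→φ2] = [F, F]
r2 m[snow→φ3] = [T, F]
r2 m[snow→φ4] = [F, F]
r2 m[snow→φ6] = [F, F]
r2 m[fog→φ3] = [T, T]
r3 m[φ0→rain] = [F, T]
r3 m[φ0→wet] = [T, F]
r3 m[φ1→rain] = [T, T]
r3 m[φ1→sun] = [T, F]
r3 m[φ2→rain] = [F, F]
r3 m[φ2→snow] = [T, F]
r3 m[φ3→snow] = [F, T]
r3 m[φ3→fog] = [F, F]
r3 m[φ4→wind] = [F, F]
r3 m[φ4→snow] = [T, T]
r3 m[φ5→cld] = [T, F]
r3 m[φ5→wet] = [T, F]
r3 m[φ6→sun] = [F, F]
r3 m[φ6→snow] = [T, F]
r3 m[rain→φ0] = [F, T]
r3 m[rain→φ1] = [F, T]
r3 m[rain→φ2] = [F, T]
r3 m[cld→φ5] = [T, T]
r3 m[wet→φ0] = [T, F]
r3 m[wet→φ5] = [T, F]
r3 m[sun→φ1] = [T, F]
r3 m[sun→φ6] = [T, T]
r3 m[wind→φ4] = [T, T]
r3 m[snow→φ2] = [F, F]
r3 m[snow→φ3] = [T, F]
r3 m[snow→φ4] = [F, F]
r3 m[snow→φ6] = [F, F]
r3 m[fog→φ3] = [T, T]
r4 m[φ0→rain] = [F, T]
r4 m[φ0→wet] = [T, F]
r4 m[φ1→rain] = [T, T]
r4 m[φ1→sun] = [T, F]
r4 m[φ2→rain] = [F, F]
r4 m[φ2→snow] = [T, F]
r4 m[φ3→snow] = [F, T]
r4 m[φ3→fog] = [F, F]
r4 m[φ4→wind] = [F, F]
r4 m[φ4→snow] = [T, T]
r4 m[φ5→cld] = [T, F]
r4 m[φ5→wet] = [T, F]
r4 m[φ6→sun] = [F, F]
r4 m[φ6→snow] = [T, F]
r4 m[rain→φ0] = [F, F]
r4 m[rain→φ1] = [F, F]
r4 m[rain→φ2] = [F, T]
r4 m[cld→φ5] = [T, T]
r4 m[wet→φ0] = [T, F]
r4 m[wet→φ5] = [T, F]
r4 m[sun→φ1] = [F, F]
r4 m[sun→φ6] = [T, F]
r4 m[wind→φ4] = [T, T]
r4 m[snow→φ2] = [F, F]
r4 m[snow→φ3] = [T, F]
r4 m[snow→φ4] = [F, F]
r4 m[snow→φ6] = [F, F]
r4 m[fog→φ3] = [T, T]
r5 m[φ0→rain] = [F, T]
r5 m[φ0→wet] = [F, F]
r5 m[φ1→rain] = [F, F]
r5 m[φ1→sun] = [F, F]
r5 m[φ2→rain] = [F, F]
r5 m[φ2→snow] = [T, F]
r5 m[φ3→snow] = [F, T]
r5 m[φ3→fog] = [F, F]
r5 m[φ4→wind] = [F, F]
r5 m[φ4→snow] = [T, T]
r5 m[φ5→cld] = [T, F]
r5 m[φ5→wet] = [T, F]
r5 m[φ6→sun] = [F, F]
r5 m[φ6→snow] = [T, F]
r5 m[rain→φ0] = [F, F]
r5 m[rain→φ1] = [F, F]
r5 m[rain→φ2] = [F, T]
r5 m[cld→φ5] = [T, T]
r5 m[wet→φ0] = [T, F]
r5 m[wet→φ5] = [T, F]
r5 m[sun→φ1] = [F, F]
r5 m[sun→φ6] = [T, F]
r5 m[wind→φ4] = [T, T]
r5 m[snow→φ2] = [F, F]
r5 m[snow→φ3] = [T, F]
r5 m[snow→φ4] = [F, F]
r5 m[snow→φ6] = [F, F]
r5 m[fog→φ3] = [T, T]
r6 m[φ0→rain] = [F, T]
r6 m[φ0→wet] = [F, F]
r6 m[φ1→rain] = [F, F]
r6 m[φ1→sun] = [F, F]
r6 m[φ2→rain] = [F, F]
r6 m[φ2→snow] = [T, F]
r6 m[φ3→snow] = [F, T]
r6 m[φ3→fog] = [F, F]
r6 m[φ4→wind] = [F, F]
r6 m[φ4→snow] = [T, T]
r6 m[φ5→cld] = [T, F]
r6 m[φ5→wet] = [T, F]
r6 m[φ6→sun] = [F, F]
r6 m[φ6→snow] = [T, F]
r6 m[rain→φ0] = [F, F]
r6 m[rain→φ1] = [F, F]
r6 m[rain→φ2] = [F, F]
r6 m[cld→φ5] = [T, T]
r6 m[wet→φ0] = [T, F]
r6 m[wet→φ5] = [F, F]
r6 m[sun→φ1] = [F, F]
r6 m[sun→φ6] = [F, F]
r6 m[wind→φ4] = [T, T]
r6 m[snow→φ2] = [F, F]
r6 m[snow→φ3] = [T, F]
r6 m[snow→φ4] = [F, F]
r6 m[snow→φ6] = [F, F]
r6 m[fog→φ3] = [T, T]

message @ round 6 = [T, F]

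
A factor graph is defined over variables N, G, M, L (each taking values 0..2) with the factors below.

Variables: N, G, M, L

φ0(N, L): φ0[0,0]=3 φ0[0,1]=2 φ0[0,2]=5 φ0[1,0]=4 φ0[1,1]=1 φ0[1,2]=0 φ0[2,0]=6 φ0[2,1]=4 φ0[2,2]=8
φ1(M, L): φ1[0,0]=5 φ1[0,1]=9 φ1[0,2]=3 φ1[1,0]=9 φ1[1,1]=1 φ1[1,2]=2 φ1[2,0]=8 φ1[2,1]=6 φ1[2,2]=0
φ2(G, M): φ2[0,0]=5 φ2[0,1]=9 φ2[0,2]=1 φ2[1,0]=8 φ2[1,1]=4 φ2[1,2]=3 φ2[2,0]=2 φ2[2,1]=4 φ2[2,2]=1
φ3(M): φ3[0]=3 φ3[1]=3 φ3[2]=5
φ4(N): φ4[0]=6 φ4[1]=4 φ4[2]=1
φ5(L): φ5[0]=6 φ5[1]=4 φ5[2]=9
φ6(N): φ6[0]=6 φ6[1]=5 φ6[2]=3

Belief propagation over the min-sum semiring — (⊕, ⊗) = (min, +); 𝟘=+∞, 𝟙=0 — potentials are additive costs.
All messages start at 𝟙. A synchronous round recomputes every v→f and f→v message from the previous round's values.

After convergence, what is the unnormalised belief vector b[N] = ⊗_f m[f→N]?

b[N] = [26, 22, 20]

init: all messages = 𝟙 over 3 values
r1 m[φ0→N] = [2, 0, 4]
r1 m[φ0→L] = [3, 1, 0]
r1 m[φ1→M] = [3, 1, 0]
r1 m[φ1→L] = [5, 1, 0]
r1 m[φ2→G] = [1, 3, 1]
r1 m[φ2→M] = [2, 4, 1]
r1 m[φ3→M] = [3, 3, 5]
r1 m[φ4→N] = [6, 4, 1]
r1 m[φ5→L] = [6, 4, 9]
r1 m[φ6→N] = [6, 5, 3]
r1 m[N→φ0] = [0, 0, 0]
r1 m[N→φ4] = [0, 0, 0]
r1 m[N→φ6] = [0, 0, 0]
r1 m[G→φ2] = [0, 0, 0]
r1 m[M→φ1] = [0, 0, 0]
r1 m[M→φ2] = [0, 0, 0]
r1 m[M→φ3] = [0, 0, 0]
r1 m[L→φ0] = [0, 0, 0]
r1 m[L→φ1] = [0, 0, 0]
r1 m[L→φ5] = [0, 0, 0]
r2 m[φ0→N] = [2, 0, 4]
r2 m[φ0→L] = [3, 1, 0]
r2 m[φ1→M] = [3, 1, 0]
r2 m[φ1→L] = [5, 1, 0]
r2 m[φ2→G] = [1, 3, 1]
r2 m[φ2→M] = [2, 4, 1]
r2 m[φ3→M] = [3, 3, 5]
r2 m[φ4→N] = [6, 4, 1]
r2 m[φ5→L] = [6, 4, 9]
r2 m[φ6→N] = [6, 5, 3]
r2 m[N→φ0] = [12, 9, 4]
r2 m[N→φ4] = [8, 5, 7]
r2 m[N→φ6] = [8, 4, 5]
r2 m[G→φ2] = [0, 0, 0]
r2 m[M→φ1] = [5, 7, 6]
r2 m[M→φ2] = [6, 4, 5]
r2 m[M→φ3] = [5, 5, 1]
r2 m[L→φ0] = [11, 5, 9]
r2 m[L→φ1] = [9, 5, 9]
r2 m[L→φ5] = [8, 2, 0]
r3 m[φ0→N] = [7, 6, 9]
r3 m[φ0→L] = [10, 8, 9]
r3 m[φ1→M] = [12, 6, 9]
r3 m[φ1→L] = [10, 8, 6]
r3 m[φ2→G] = [6, 8, 6]
r3 m[φ2→M] = [2, 4, 1]
r3 m[φ3→M] = [3, 3, 5]
r3 m[φ4→N] = [6, 4, 1]
r3 m[φ5→L] = [6, 4, 9]
r3 m[φ6→N] = [6, 5, 3]
r3 m[N→φ0] = [12, 9, 4]
r3 m[N→φ4] = [8, 5, 7]
r3 m[N→φ6] = [8, 4, 5]
r3 m[G→φ2] = [0, 0, 0]
r3 m[M→φ1] = [5, 7, 6]
r3 m[M→φ2] = [6, 4, 5]
r3 m[M→φ3] = [5, 5, 1]
r3 m[L→φ0] = [11, 5, 9]
r3 m[L→φ1] = [9, 5, 9]
r3 m[L→φ5] = [8, 2, 0]
r4 m[φ0→N] = [7, 6, 9]
r4 m[φ0→L] = [10, 8, 9]
r4 m[φ1→M] = [12, 6, 9]
r4 m[φ1→L] = [10, 8, 6]
r4 m[φ2→G] = [6, 8, 6]
r4 m[φ2→M] = [2, 4, 1]
r4 m[φ3→M] = [3, 3, 5]
r4 m[φ4→N] = [6, 4, 1]
r4 m[φ5→L] = [6, 4, 9]
r4 m[φ6→N] = [6, 5, 3]
r4 m[N→φ0] = [12, 9, 4]
r4 m[N→φ4] = [13, 11, 12]
r4 m[N→φ6] = [13, 10, 10]
r4 m[G→φ2] = [0, 0, 0]
r4 m[M→φ1] = [5, 7, 6]
r4 m[M→φ2] = [15, 9, 14]
r4 m[M→φ3] = [14, 10, 10]
r4 m[L→φ0] = [16, 12, 15]
r4 m[L→φ1] = [16, 12, 18]
r4 m[L→φ5] = [20, 16, 15]
r5 m[φ0→N] = [14, 13, 16]
r5 m[φ0→L] = [10, 8, 9]
r5 m[φ1→M] = [21, 13, 18]
r5 m[φ1→L] = [10, 8, 6]
r5 m[φ2→G] = [15, 13, 13]
r5 m[φ2→M] = [2, 4, 1]
r5 m[φ3→M] = [3, 3, 5]
r5 m[φ4→N] = [6, 4, 1]
r5 m[φ5→L] = [6, 4, 9]
r5 m[φ6→N] = [6, 5, 3]
r5 m[N→φ0] = [12, 9, 4]
r5 m[N→φ4] = [13, 11, 12]
r5 m[N→φ6] = [13, 10, 10]
r5 m[G→φ2] = [0, 0, 0]
r5 m[M→φ1] = [5, 7, 6]
r5 m[M→φ2] = [15, 9, 14]
r5 m[M→φ3] = [14, 10, 10]
r5 m[L→φ0] = [16, 12, 15]
r5 m[L→φ1] = [16, 12, 18]
r5 m[L→φ5] = [20, 16, 15]
r6 m[φ0→N] = [14, 13, 16]
r6 m[φ0→L] = [10, 8, 9]
r6 m[φ1→M] = [21, 13, 18]
r6 m[φ1→L] = [10, 8, 6]
r6 m[φ2→G] = [15, 13, 13]
r6 m[φ2→M] = [2, 4, 1]
r6 m[φ3→M] = [3, 3, 5]
r6 m[φ4→N] = [6, 4, 1]
r6 m[φ5→L] = [6, 4, 9]
r6 m[φ6→N] = [6, 5, 3]
r6 m[N→φ0] = [12, 9, 4]
r6 m[N→φ4] = [20, 18, 19]
r6 m[N→φ6] = [20, 17, 17]
r6 m[G→φ2] = [0, 0, 0]
r6 m[M→φ1] = [5, 7, 6]
r6 m[M→φ2] = [24, 16, 23]
r6 m[M→φ3] = [23, 17, 19]
r6 m[L→φ0] = [16, 12, 15]
r6 m[L→φ1] = [16, 12, 18]
r6 m[L→φ5] = [20, 16, 15]
r7 m[φ0→N] = [14, 13, 16]
r7 m[φ0→L] = [10, 8, 9]
r7 m[φ1→M] = [21, 13, 18]
r7 m[φ1→L] = [10, 8, 6]
r7 m[φ2→G] = [24, 20, 20]
r7 m[φ2→M] = [2, 4, 1]
r7 m[φ3→M] = [3, 3, 5]
r7 m[φ4→N] = [6, 4, 1]
r7 m[φ5→L] = [6, 4, 9]
r7 m[φ6→N] = [6, 5, 3]
r7 m[N→φ0] = [12, 9, 4]
r7 m[N→φ4] = [20, 18, 19]
r7 m[N→φ6] = [20, 17, 17]
r7 m[G→φ2] = [0, 0, 0]
r7 m[M→φ1] = [5, 7, 6]
r7 m[M→φ2] = [24, 16, 23]
r7 m[M→φ3] = [23, 17, 19]
r7 m[L→φ0] = [16, 12, 15]
r7 m[L→φ1] = [16, 12, 18]
r7 m[L→φ5] = [20, 16, 15]
r8 m[φ0→N] = [14, 13, 16]
r8 m[φ0→L] = [10, 8, 9]
r8 m[φ1→M] = [21, 13, 18]
r8 m[φ1→L] = [10, 8, 6]
r8 m[φ2→G] = [24, 20, 20]
r8 m[φ2→M] = [2, 4, 1]
r8 m[φ3→M] = [3, 3, 5]
r8 m[φ4→N] = [6, 4, 1]
r8 m[φ5→L] = [6, 4, 9]
r8 m[φ6→N] = [6, 5, 3]
r8 m[N→φ0] = [12, 9, 4]
r8 m[N→φ4] = [20, 18, 19]
r8 m[N→φ6] = [20, 17, 17]
r8 m[G→φ2] = [0, 0, 0]
r8 m[M→φ1] = [5, 7, 6]
r8 m[M→φ2] = [24, 16, 23]
r8 m[M→φ3] = [23, 17, 19]
r8 m[L→φ0] = [16, 12, 15]
r8 m[L→φ1] = [16, 12, 18]
r8 m[L→φ5] = [20, 16, 15]
fixed point reached at round 8
b[N] = ⊗ incoming = [26, 22, 20]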